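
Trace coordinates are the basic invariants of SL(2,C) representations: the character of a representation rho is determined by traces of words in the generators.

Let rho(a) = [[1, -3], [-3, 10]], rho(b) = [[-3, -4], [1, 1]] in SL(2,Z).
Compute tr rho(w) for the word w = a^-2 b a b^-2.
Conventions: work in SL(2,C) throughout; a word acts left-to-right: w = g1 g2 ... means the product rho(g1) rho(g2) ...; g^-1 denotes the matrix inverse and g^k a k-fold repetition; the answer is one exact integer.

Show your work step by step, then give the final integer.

-16022

rho(a^-1) = [[10, 3], [3, 1]]
... * rho(a^-1) = [[10, 3], [3, 1]]  ->  [[109, 33], [33, 10]]
... * rho(b) = [[-3, -4], [1, 1]]  ->  [[-294, -403], [-89, -122]]
... * rho(a) = [[1, -3], [-3, 10]]  ->  [[915, -3148], [277, -953]]
... * rho(b^-1) = [[1, 4], [-1, -3]]  ->  [[4063, 13104], [1230, 3967]]
... * rho(b^-1) = [[1, 4], [-1, -3]]  ->  [[-9041, -23060], [-2737, -6981]]
tr = -9041 + -6981 = -16022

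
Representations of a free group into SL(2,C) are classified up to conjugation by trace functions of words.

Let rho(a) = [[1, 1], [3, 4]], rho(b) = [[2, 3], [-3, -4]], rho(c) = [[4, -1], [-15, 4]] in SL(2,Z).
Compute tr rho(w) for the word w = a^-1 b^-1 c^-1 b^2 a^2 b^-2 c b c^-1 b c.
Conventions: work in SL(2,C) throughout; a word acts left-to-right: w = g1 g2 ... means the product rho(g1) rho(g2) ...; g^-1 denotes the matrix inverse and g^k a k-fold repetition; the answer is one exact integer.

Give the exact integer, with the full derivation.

rho(a^-1) = [[4, -1], [-3, 1]]
... * rho(b^-1) = [[-4, -3], [3, 2]]  ->  [[-19, -14], [15, 11]]
... * rho(c^-1) = [[4, 1], [15, 4]]  ->  [[-286, -75], [225, 59]]
... * rho(b) = [[2, 3], [-3, -4]]  ->  [[-347, -558], [273, 439]]
... * rho(b) = [[2, 3], [-3, -4]]  ->  [[980, 1191], [-771, -937]]
... * rho(a) = [[1, 1], [3, 4]]  ->  [[4553, 5744], [-3582, -4519]]
... * rho(a) = [[1, 1], [3, 4]]  ->  [[21785, 27529], [-17139, -21658]]
... * rho(b^-1) = [[-4, -3], [3, 2]]  ->  [[-4553, -10297], [3582, 8101]]
... * rho(b^-1) = [[-4, -3], [3, 2]]  ->  [[-12679, -6935], [9975, 5456]]
... * rho(c) = [[4, -1], [-15, 4]]  ->  [[53309, -15061], [-41940, 11849]]
... * rho(b) = [[2, 3], [-3, -4]]  ->  [[151801, 220171], [-119427, -173216]]
... * rho(c^-1) = [[4, 1], [15, 4]]  ->  [[3909769, 1032485], [-3075948, -812291]]
... * rho(b) = [[2, 3], [-3, -4]]  ->  [[4722083, 7599367], [-3715023, -5978680]]
... * rho(c) = [[4, -1], [-15, 4]]  ->  [[-95102173, 25675385], [74820108, -20199697]]
tr = -95102173 + -20199697 = -115301870

-115301870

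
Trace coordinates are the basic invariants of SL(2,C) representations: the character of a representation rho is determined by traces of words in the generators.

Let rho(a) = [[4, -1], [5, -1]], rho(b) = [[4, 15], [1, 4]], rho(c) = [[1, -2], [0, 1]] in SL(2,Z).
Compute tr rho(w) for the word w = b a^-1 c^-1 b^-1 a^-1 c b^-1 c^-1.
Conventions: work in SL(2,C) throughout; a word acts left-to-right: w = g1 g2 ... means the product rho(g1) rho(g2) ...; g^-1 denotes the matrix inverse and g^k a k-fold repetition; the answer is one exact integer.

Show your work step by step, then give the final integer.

-13174

rho(b) = [[4, 15], [1, 4]]
... * rho(a^-1) = [[-1, 1], [-5, 4]]  ->  [[-79, 64], [-21, 17]]
... * rho(c^-1) = [[1, 2], [0, 1]]  ->  [[-79, -94], [-21, -25]]
... * rho(b^-1) = [[4, -15], [-1, 4]]  ->  [[-222, 809], [-59, 215]]
... * rho(a^-1) = [[-1, 1], [-5, 4]]  ->  [[-3823, 3014], [-1016, 801]]
... * rho(c) = [[1, -2], [0, 1]]  ->  [[-3823, 10660], [-1016, 2833]]
... * rho(b^-1) = [[4, -15], [-1, 4]]  ->  [[-25952, 99985], [-6897, 26572]]
... * rho(c^-1) = [[1, 2], [0, 1]]  ->  [[-25952, 48081], [-6897, 12778]]
tr = -25952 + 12778 = -13174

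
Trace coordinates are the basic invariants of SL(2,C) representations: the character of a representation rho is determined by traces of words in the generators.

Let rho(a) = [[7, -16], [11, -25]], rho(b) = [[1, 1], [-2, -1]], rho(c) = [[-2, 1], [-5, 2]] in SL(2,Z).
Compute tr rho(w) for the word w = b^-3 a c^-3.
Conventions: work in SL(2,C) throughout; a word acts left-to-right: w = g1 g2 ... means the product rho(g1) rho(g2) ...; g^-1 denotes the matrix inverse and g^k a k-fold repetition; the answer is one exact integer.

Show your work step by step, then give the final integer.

rho(b^-1) = [[-1, -1], [2, 1]]
... * rho(b^-1) = [[-1, -1], [2, 1]]  ->  [[-1, 0], [0, -1]]
... * rho(b^-1) = [[-1, -1], [2, 1]]  ->  [[1, 1], [-2, -1]]
... * rho(a) = [[7, -16], [11, -25]]  ->  [[18, -41], [-25, 57]]
... * rho(c^-1) = [[2, -1], [5, -2]]  ->  [[-169, 64], [235, -89]]
... * rho(c^-1) = [[2, -1], [5, -2]]  ->  [[-18, 41], [25, -57]]
... * rho(c^-1) = [[2, -1], [5, -2]]  ->  [[169, -64], [-235, 89]]
tr = 169 + 89 = 258

258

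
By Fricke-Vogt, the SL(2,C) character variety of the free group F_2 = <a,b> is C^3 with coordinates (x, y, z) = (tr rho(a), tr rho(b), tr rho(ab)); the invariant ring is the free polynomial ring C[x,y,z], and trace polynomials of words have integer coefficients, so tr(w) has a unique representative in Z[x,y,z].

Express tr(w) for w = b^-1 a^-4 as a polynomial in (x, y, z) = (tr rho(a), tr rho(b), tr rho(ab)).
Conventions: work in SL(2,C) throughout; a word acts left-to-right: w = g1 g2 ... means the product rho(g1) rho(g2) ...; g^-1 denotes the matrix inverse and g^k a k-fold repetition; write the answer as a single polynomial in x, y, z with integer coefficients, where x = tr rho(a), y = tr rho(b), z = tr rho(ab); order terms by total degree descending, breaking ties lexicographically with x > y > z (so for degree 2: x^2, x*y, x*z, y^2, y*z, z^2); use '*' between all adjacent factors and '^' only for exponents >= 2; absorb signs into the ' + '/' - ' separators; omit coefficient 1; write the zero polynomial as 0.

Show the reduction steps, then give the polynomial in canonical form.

next, trace(b^-1) = trace(b) = y
trace(b^-1 a) = trace(a) trace(b) - trace(a b) = x*y - z
and trace(a^-1 b^-1) = trace(b^-1) trace(a) - trace(b^-1 a) = z
next, trace(a^-1 b^-1 a^-1) = trace(a^-1 b^-1) trace(a) - trace(a^-1 b^-1 a) = x*z - y
and trace(a^-1 b^-1 a^-2) = trace(a^-1 b^-1 a^-1) trace(a) - trace(a^-1 b^-1) = x^2*z - x*y - z
and trace(b^-1 a^-4) = trace(a^-1 b^-1 a^-2) trace(a) - trace(a^-1 b^-1 a^-1) = x^3*z - x^2*y - 2*x*z + y

x^3*z - x^2*y - 2*x*z + y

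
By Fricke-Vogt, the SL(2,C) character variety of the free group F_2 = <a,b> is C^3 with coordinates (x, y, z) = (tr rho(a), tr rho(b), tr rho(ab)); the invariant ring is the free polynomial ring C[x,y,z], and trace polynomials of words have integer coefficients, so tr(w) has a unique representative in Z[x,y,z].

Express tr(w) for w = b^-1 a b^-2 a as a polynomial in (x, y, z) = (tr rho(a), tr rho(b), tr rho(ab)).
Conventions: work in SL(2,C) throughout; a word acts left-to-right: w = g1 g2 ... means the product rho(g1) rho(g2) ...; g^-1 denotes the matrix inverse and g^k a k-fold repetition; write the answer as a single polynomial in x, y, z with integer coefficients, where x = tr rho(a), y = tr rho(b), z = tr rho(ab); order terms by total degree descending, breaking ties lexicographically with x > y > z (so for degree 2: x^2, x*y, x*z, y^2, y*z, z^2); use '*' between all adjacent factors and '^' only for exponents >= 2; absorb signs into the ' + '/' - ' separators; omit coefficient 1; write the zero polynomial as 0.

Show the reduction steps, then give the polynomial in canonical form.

x^2*y^3 - 2*x*y^2*z - x^2*y + y*z^2 + x*z - y

tr(a^2) = tr(a)*tr(a) - tr(1) = x^2 - 2
tr(a^2 b) = tr(a)*tr(b a) - tr(b) = x*z - y
tr(a b^-1 a) = tr(a^2)*tr(b) - tr(a^2 b) = x^2*y - x*z - y
tr(a b a b) = tr(a b)*tr(a b) - tr(1)   [split at repeated a] = z^2 - 2
tr(a b^-1 a b) = tr(a b a)*tr(b) - tr(a b a b) = x*y*z - y^2 - z^2 + 2
tr(a b^-1 a b^-1) = tr(a b^-1 a)*tr(b) - tr(a b^-1 a b) = x^2*y^2 - 2*x*y*z + z^2 - 2
tr(b^-1 a b^-2 a) = tr(a b^-1 a b^-1)*tr(b) - tr(a b^-1 a) = x^2*y^3 - 2*x*y^2*z - x^2*y + y*z^2 + x*z - y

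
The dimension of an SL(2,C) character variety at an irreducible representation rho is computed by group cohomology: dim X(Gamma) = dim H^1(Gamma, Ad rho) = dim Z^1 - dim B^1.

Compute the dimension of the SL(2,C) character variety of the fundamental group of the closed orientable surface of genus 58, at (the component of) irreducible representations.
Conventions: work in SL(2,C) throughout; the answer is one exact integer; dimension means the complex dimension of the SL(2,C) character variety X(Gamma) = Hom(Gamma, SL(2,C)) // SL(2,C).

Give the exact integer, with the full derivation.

pi_1 of the closed genus-58 surface has 116 generators bound by the single product-of-commutators relator.
A cocycle assigns one sl_2 vector per generator subject to the relator condition d_2(z) = 0: dim of the unconstrained space is 3*2g = 348.
At an irreducible rho, H^2 = coker(d_2) vanishes (Poincare duality: H^2 is dual to H^0 = invariants = 0), so d_2 is surjective onto sl_2 and dim Z^1 = 348 - 3 = 345.
As always at irreducible rho, dim B^1 = 3.
Hence dim X = 345 - 3 = 342.

342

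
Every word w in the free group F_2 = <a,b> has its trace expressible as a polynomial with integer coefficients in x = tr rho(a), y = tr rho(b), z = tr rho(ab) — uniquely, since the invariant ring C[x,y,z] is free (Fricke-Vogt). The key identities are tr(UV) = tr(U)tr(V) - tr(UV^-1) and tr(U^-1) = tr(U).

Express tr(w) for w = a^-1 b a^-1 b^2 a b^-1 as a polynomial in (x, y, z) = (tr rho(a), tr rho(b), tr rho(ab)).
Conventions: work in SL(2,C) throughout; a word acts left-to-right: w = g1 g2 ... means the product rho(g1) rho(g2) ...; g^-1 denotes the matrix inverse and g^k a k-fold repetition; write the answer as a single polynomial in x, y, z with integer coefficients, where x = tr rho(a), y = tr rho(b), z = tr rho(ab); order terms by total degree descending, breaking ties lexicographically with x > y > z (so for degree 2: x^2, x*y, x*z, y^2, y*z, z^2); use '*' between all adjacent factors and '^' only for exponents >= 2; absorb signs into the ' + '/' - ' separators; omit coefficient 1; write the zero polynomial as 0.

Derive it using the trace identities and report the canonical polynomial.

-x^2*y^3*z + x^3*y^2 + x*y^4 + 2*x*y^2*z^2 - x^2*y*z - y^3*z - y*z^3 - 3*x*y^2 + 3*y*z - x

trace(b^2) = trace(b) * trace(b) - trace(1)  (reduce the b square) = y^2 - 2
next, trace(b^3) = trace(b) * trace(b^2) - trace(b)  (reduce the b square) = y^3 - 3*y
trace(b a b) = trace(b) * trace(a b) - trace(a)  (reduce the b square) = y*z - x
trace(b^3 a) = trace(b) * trace(b a b) - trace(b a)  (reduce the b square) = y^2*z - x*y - z
and trace(b a^-1 b^2) = trace(b^3) * trace(a) - trace(b^3 a)  (eliminate a^-1) = x*y^3 - y^2*z - 2*x*y + z
trace(b^3 a b) = trace(b) * trace(b a b^2) - trace(b a b)  (reduce the b square) = y^3*z - x*y^2 - 2*y*z + x
trace(a b a b) = trace(b a) * trace(b a) - trace(1)  (split on b) = z^2 - 2
and trace(a b a) = trace(a) * trace(b a) - trace(b)  (reduce the a square) = x*z - y
and trace(b a b a b) = trace(b) * trace(a b a b) - trace(a b a)  (reduce the b square) = y*z^2 - x*z - y
and trace(b^3 a b a) = trace(b) * trace(b a b a b) - trace(b a b a)  (reduce the b square) = y^2*z^2 - x*y*z - y^2 - z^2 + 2
and trace(b^2 a b a^-1 b) = trace(b^3 a b) * trace(a) - trace(b^3 a b a)  (eliminate a^-1) = x*y^3*z - x^2*y^2 - y^2*z^2 - x*y*z + x^2 + y^2 + z^2 - 2
and trace(a^2) = trace(a) * trace(a) - trace(1)  (reduce the a square) = x^2 - 2
trace(a b^2 a) = trace(b) * trace(a^2 b) - trace(a^2)  (reduce the b square) = x*y*z - x^2 - y^2 + 2
next, trace(b a b^2 a b) = trace(b) * trace(a b^2 a b) - trace(a b^2 a)  (reduce the b square) = y^2*z^2 - 2*x*y*z + x^2 - 2
trace(a b a b a b) = trace(b a b a) * trace(b a) - trace(a b)  (split on b) = z^3 - 3*z
and trace(a b a b a) = trace(a) * trace(b a b a) - trace(b a b)  (reduce the a square) = x*z^2 - y*z - x
trace(b a b^2 a b a) = trace(b) * trace(a b a b a b) - trace(a b a b a)  (reduce the b square) = y*z^3 - x*z^2 - 2*y*z + x
next, trace(b^2 a b a^-1 b a) = trace(b a b^2 a b) * trace(a) - trace(b a b^2 a b a)  (eliminate a^-1) = x*y^2*z^2 - 2*x^2*y*z - y*z^3 + x^3 + x*z^2 + 2*y*z - 3*x
and trace(a^-1 b a^-1 b^2 a b) = trace(b^2 a b a^-1 b) * trace(a) - trace(b^2 a b a^-1 b a)  (eliminate a^-1) = x^2*y^3*z - x^3*y^2 - 2*x*y^2*z^2 + x^2*y*z + y*z^3 + x*y^2 - 2*y*z + x
trace(a^-1 b a^-1 b^2 a b^-1) = trace(a^-1 b a^-1 b^2 a) * trace(b) - trace(a^-1 b a^-1 b^2 a b)  (eliminate b^-1) = -x^2*y^3*z + x^3*y^2 + x*y^4 + 2*x*y^2*z^2 - x^2*y*z - y^3*z - y*z^3 - 3*x*y^2 + 3*y*z - x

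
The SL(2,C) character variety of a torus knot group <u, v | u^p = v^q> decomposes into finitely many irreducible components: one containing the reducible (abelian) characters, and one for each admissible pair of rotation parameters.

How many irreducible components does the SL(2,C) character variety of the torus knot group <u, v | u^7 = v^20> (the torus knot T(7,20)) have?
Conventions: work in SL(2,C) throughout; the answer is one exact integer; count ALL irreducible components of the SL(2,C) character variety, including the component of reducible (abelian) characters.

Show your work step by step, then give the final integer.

58

Gamma = < u, v | u^7 = v^20 > (torus knot T(7,20)); the central element u^7 = v^20 acts as +I or -I in any irreducible SL(2,C) representation.
So on each irreducible component the traces are pinned: tr(u) = 2*cos(pi*alpha/7) with 1 <= alpha <= 6, tr(v) = 2*cos(pi*beta/20) with 1 <= beta <= 19.
Consistency of u^7 = (-1)^alpha I with v^20 = (-1)^beta I forces alpha = beta (mod 2).
Enumerate parity-matched pairs: 3*10 odd-odd plus 3*9 even-even gives 57.
That is 57 components of irreducible characters, and with the reducible (abelian) component the total is 58.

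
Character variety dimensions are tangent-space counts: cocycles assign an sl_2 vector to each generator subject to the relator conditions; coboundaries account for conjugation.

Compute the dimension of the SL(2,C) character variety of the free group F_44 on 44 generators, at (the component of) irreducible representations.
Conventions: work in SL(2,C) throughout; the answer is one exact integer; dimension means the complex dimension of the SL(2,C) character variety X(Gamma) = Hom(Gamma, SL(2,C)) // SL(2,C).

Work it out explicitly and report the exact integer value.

129

Gamma = F_44 has 44 generators and no relators.
So Z^1 = (sl_2)^44 in full: dim Z^1 = 132.
dim B^1 = 3: the coboundary map is injective because an irreducible image has centralizer 0 in sl_2.
Therefore dim X = 132 - 3 = 129.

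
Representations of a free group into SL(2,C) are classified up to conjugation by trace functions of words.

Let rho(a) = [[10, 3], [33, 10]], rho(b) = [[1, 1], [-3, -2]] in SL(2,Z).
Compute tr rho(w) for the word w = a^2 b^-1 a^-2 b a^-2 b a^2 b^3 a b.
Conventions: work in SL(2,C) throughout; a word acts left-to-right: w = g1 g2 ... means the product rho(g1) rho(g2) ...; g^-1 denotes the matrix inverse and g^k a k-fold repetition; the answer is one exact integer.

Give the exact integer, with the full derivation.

rho(a) = [[10, 3], [33, 10]]
... * rho(a) = [[10, 3], [33, 10]]  ->  [[199, 60], [660, 199]]
... * rho(b^-1) = [[-2, -1], [3, 1]]  ->  [[-218, -139], [-723, -461]]
... * rho(a^-1) = [[10, -3], [-33, 10]]  ->  [[2407, -736], [7983, -2441]]
... * rho(a^-1) = [[10, -3], [-33, 10]]  ->  [[48358, -14581], [160383, -48359]]
... * rho(b) = [[1, 1], [-3, -2]]  ->  [[92101, 77520], [305460, 257101]]
... * rho(a^-1) = [[10, -3], [-33, 10]]  ->  [[-1637150, 498897], [-5429733, 1654630]]
... * rho(a^-1) = [[10, -3], [-33, 10]]  ->  [[-32835101, 9900420], [-108900120, 32835499]]
... * rho(b) = [[1, 1], [-3, -2]]  ->  [[-62536361, -52635941], [-207406617, -174571118]]
... * rho(a) = [[10, 3], [33, 10]]  ->  [[-2362349663, -713968493], [-7834913064, -2367931031]]
... * rho(a) = [[10, 3], [33, 10]]  ->  [[-47184456899, -14226733919], [-156490854663, -47184049502]]
... * rho(b) = [[1, 1], [-3, -2]]  ->  [[-4504255142, -18730989061], [-14938706157, -62122755659]]
... * rho(b) = [[1, 1], [-3, -2]]  ->  [[51688712041, 32957722980], [171429560820, 109306805161]]
... * rho(b) = [[1, 1], [-3, -2]]  ->  [[-47184456899, -14226733919], [-156490854663, -47184049502]]
... * rho(a) = [[10, 3], [33, 10]]  ->  [[-941326788317, -283820709887], [-3121982180196, -941313059009]]
... * rho(b) = [[1, 1], [-3, -2]]  ->  [[-89864658656, -373685368543], [-298043003169, -1239356062178]]
tr = -89864658656 + -1239356062178 = -1329220720834

-1329220720834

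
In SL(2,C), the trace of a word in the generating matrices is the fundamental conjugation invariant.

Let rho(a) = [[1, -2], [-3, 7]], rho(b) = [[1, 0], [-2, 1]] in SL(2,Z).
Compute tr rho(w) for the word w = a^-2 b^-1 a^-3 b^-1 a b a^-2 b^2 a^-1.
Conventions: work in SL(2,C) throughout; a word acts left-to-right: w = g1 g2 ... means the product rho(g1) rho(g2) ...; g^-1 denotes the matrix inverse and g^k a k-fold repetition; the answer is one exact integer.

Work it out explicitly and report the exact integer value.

-1572980

rho(a^-1) = [[7, 2], [3, 1]]
... * rho(a^-1) = [[7, 2], [3, 1]]  ->  [[55, 16], [24, 7]]
... * rho(b^-1) = [[1, 0], [2, 1]]  ->  [[87, 16], [38, 7]]
... * rho(a^-1) = [[7, 2], [3, 1]]  ->  [[657, 190], [287, 83]]
... * rho(a^-1) = [[7, 2], [3, 1]]  ->  [[5169, 1504], [2258, 657]]
... * rho(a^-1) = [[7, 2], [3, 1]]  ->  [[40695, 11842], [17777, 5173]]
... * rho(b^-1) = [[1, 0], [2, 1]]  ->  [[64379, 11842], [28123, 5173]]
... * rho(a) = [[1, -2], [-3, 7]]  ->  [[28853, -45864], [12604, -20035]]
... * rho(b) = [[1, 0], [-2, 1]]  ->  [[120581, -45864], [52674, -20035]]
... * rho(a^-1) = [[7, 2], [3, 1]]  ->  [[706475, 195298], [308613, 85313]]
... * rho(a^-1) = [[7, 2], [3, 1]]  ->  [[5531219, 1608248], [2416230, 702539]]
... * rho(b) = [[1, 0], [-2, 1]]  ->  [[2314723, 1608248], [1011152, 702539]]
... * rho(b) = [[1, 0], [-2, 1]]  ->  [[-901773, 1608248], [-393926, 702539]]
... * rho(a^-1) = [[7, 2], [3, 1]]  ->  [[-1487667, -195298], [-649865, -85313]]
tr = -1487667 + -85313 = -1572980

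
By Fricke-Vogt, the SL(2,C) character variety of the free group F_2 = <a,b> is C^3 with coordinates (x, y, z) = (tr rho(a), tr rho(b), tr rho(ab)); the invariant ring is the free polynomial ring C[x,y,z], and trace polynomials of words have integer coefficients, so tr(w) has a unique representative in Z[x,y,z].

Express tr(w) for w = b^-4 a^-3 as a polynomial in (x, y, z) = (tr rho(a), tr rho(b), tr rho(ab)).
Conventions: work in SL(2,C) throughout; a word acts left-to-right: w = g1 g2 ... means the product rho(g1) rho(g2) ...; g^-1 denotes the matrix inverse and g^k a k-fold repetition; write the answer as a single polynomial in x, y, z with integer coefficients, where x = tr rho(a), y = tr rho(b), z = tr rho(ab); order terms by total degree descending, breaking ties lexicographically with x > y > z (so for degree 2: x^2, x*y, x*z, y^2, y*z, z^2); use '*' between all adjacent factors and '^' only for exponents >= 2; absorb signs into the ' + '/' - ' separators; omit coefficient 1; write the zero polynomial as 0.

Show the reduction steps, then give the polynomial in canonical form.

x^2*y^3*z - x^3*y^2 - x*y^4 - 2*x^2*y*z - y^3*z + x^3 + 5*x*y^2 + 2*y*z - 3*x

so trace(a^-1) = trace(a) = x
so trace(a^-1 b) = trace(b) trace(a) - trace(b a)   [inverse elimination on a] = x*y - z
so trace(a^-1 b^-1) = trace(a^-1) trace(b) - trace(a^-1 b)   [inverse elimination on b] = z
trace(b^-2 a^-1) = trace(a^-1 b^-1) trace(b) - trace(a^-1)   [inverse elimination on b] = y*z - x
reduce: trace(b^-2) = trace(b^-1) trace(b) - trace(1)   [inverse elimination on b] = y^2 - 2
trace(a^-2 b^-2) = trace(b^-2 a^-1) trace(a) - trace(b^-2)   [inverse elimination on a] = x*y*z - x^2 - y^2 + 2
so trace(a^-2) = trace(a^-1) trace(a) - trace(1)   [inverse elimination on a] = x^2 - 2
reduce: trace(a^-2 b) = trace(b a^-1) trace(a) - trace(b)   [inverse elimination on a] = x^2*y - x*z - y
trace(a^-2 b^-1) = trace(a^-2) trace(b) - trace(a^-2 b)   [inverse elimination on b] = x*z - y
trace(a^-1 b^-3 a^-1) = trace(a^-2 b^-2) trace(b) - trace(a^-2 b^-1)   [inverse elimination on b] = x*y^2*z - x^2*y - y^3 - x*z + 3*y
trace(a^-1 b^-3) = trace(b^-1 a^-1 b^-1) trace(b) - trace(b^-1 a^-1)   [inverse elimination on b] = y^2*z - x*y - z
reduce: trace(b^-2 a^-3 b^-1) = trace(a^-1 b^-3 a^-1) trace(a) - trace(a^-1 b^-3)   [inverse elimination on a] = x^2*y^2*z - x^3*y - x*y^3 - x^2*z - y^2*z + 4*x*y + z
reduce: trace(b^-2 a^-3) = trace(a^-2 b^-2) trace(a) - trace(a^-2 b^-2 a)   [inverse elimination on a] = x^2*y*z - x^3 - x*y^2 - y*z + 3*x
so trace(b^-4 a^-3) = trace(b^-2 a^-3 b^-1) trace(b) - trace(b^-2 a^-3)   [inverse elimination on b] = x^2*y^3*z - x^3*y^2 - x*y^4 - 2*x^2*y*z - y^3*z + x^3 + 5*x*y^2 + 2*y*z - 3*x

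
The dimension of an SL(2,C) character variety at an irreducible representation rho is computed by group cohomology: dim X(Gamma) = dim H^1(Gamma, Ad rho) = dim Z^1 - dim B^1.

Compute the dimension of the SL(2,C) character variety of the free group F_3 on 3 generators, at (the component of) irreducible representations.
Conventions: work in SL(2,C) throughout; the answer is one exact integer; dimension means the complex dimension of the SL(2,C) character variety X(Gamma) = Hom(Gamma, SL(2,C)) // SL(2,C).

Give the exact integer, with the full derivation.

6

Gamma = F_3 has 3 generators and no relators.
So Z^1 = (sl_2)^3 in full: dim Z^1 = 9.
dim B^1 = 3: the coboundary map is injective because an irreducible image has centralizer 0 in sl_2.
Therefore dim X = 9 - 3 = 6.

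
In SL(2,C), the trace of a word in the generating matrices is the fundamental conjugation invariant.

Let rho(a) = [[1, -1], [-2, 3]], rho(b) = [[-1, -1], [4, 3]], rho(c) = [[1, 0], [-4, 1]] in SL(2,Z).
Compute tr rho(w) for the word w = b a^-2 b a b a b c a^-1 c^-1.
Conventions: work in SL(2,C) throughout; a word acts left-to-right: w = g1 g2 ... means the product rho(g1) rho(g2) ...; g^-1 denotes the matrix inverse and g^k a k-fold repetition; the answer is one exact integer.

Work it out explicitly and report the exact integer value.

-580

rho(b) = [[-1, -1], [4, 3]]
... * rho(a^-1) = [[3, 1], [2, 1]]  ->  [[-5, -2], [18, 7]]
... * rho(a^-1) = [[3, 1], [2, 1]]  ->  [[-19, -7], [68, 25]]
... * rho(b) = [[-1, -1], [4, 3]]  ->  [[-9, -2], [32, 7]]
... * rho(a) = [[1, -1], [-2, 3]]  ->  [[-5, 3], [18, -11]]
... * rho(b) = [[-1, -1], [4, 3]]  ->  [[17, 14], [-62, -51]]
... * rho(a) = [[1, -1], [-2, 3]]  ->  [[-11, 25], [40, -91]]
... * rho(b) = [[-1, -1], [4, 3]]  ->  [[111, 86], [-404, -313]]
... * rho(c) = [[1, 0], [-4, 1]]  ->  [[-233, 86], [848, -313]]
... * rho(a^-1) = [[3, 1], [2, 1]]  ->  [[-527, -147], [1918, 535]]
... * rho(c^-1) = [[1, 0], [4, 1]]  ->  [[-1115, -147], [4058, 535]]
tr = -1115 + 535 = -580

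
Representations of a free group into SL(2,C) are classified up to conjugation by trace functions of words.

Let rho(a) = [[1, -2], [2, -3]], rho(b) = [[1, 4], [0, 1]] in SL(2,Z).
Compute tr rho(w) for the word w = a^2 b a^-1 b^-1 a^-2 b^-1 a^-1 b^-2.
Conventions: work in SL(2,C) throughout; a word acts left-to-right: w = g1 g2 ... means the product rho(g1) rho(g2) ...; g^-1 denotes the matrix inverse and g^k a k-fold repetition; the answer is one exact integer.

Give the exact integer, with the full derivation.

22354

rho(a) = [[1, -2], [2, -3]]
... * rho(a) = [[1, -2], [2, -3]]  ->  [[-3, 4], [-4, 5]]
... * rho(b) = [[1, 4], [0, 1]]  ->  [[-3, -8], [-4, -11]]
... * rho(a^-1) = [[-3, 2], [-2, 1]]  ->  [[25, -14], [34, -19]]
... * rho(b^-1) = [[1, -4], [0, 1]]  ->  [[25, -114], [34, -155]]
... * rho(a^-1) = [[-3, 2], [-2, 1]]  ->  [[153, -64], [208, -87]]
... * rho(a^-1) = [[-3, 2], [-2, 1]]  ->  [[-331, 242], [-450, 329]]
... * rho(b^-1) = [[1, -4], [0, 1]]  ->  [[-331, 1566], [-450, 2129]]
... * rho(a^-1) = [[-3, 2], [-2, 1]]  ->  [[-2139, 904], [-2908, 1229]]
... * rho(b^-1) = [[1, -4], [0, 1]]  ->  [[-2139, 9460], [-2908, 12861]]
... * rho(b^-1) = [[1, -4], [0, 1]]  ->  [[-2139, 18016], [-2908, 24493]]
tr = -2139 + 24493 = 22354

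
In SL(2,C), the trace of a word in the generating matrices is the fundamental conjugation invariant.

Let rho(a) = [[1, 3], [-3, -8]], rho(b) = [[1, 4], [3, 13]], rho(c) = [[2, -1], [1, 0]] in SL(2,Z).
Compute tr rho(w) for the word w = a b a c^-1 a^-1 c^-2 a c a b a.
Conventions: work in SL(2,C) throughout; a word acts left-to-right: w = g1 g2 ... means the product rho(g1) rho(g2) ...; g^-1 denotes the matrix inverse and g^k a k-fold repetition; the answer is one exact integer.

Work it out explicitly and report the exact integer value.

279945118

rho(a) = [[1, 3], [-3, -8]]
... * rho(b) = [[1, 4], [3, 13]]  ->  [[10, 43], [-27, -116]]
... * rho(a) = [[1, 3], [-3, -8]]  ->  [[-119, -314], [321, 847]]
... * rho(c^-1) = [[0, 1], [-1, 2]]  ->  [[314, -747], [-847, 2015]]
... * rho(a^-1) = [[-8, -3], [3, 1]]  ->  [[-4753, -1689], [12821, 4556]]
... * rho(c^-1) = [[0, 1], [-1, 2]]  ->  [[1689, -8131], [-4556, 21933]]
... * rho(c^-1) = [[0, 1], [-1, 2]]  ->  [[8131, -14573], [-21933, 39310]]
... * rho(a) = [[1, 3], [-3, -8]]  ->  [[51850, 140977], [-139863, -380279]]
... * rho(c) = [[2, -1], [1, 0]]  ->  [[244677, -51850], [-660005, 139863]]
... * rho(a) = [[1, 3], [-3, -8]]  ->  [[400227, 1148831], [-1079594, -3098919]]
... * rho(b) = [[1, 4], [3, 13]]  ->  [[3846720, 16535711], [-10376351, -44604323]]
... * rho(a) = [[1, 3], [-3, -8]]  ->  [[-45760413, -120745528], [123436618, 325705531]]
tr = -45760413 + 325705531 = 279945118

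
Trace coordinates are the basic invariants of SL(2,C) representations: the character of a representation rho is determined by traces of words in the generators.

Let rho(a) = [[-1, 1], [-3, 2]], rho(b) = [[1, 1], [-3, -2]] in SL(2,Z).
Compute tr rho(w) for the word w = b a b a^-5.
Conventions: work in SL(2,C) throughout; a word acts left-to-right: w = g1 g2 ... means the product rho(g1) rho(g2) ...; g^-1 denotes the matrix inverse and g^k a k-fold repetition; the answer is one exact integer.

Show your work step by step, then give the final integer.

rho(b) = [[1, 1], [-3, -2]]
... * rho(a) = [[-1, 1], [-3, 2]]  ->  [[-4, 3], [9, -7]]
... * rho(b) = [[1, 1], [-3, -2]]  ->  [[-13, -10], [30, 23]]
... * rho(a^-1) = [[2, -1], [3, -1]]  ->  [[-56, 23], [129, -53]]
... * rho(a^-1) = [[2, -1], [3, -1]]  ->  [[-43, 33], [99, -76]]
... * rho(a^-1) = [[2, -1], [3, -1]]  ->  [[13, 10], [-30, -23]]
... * rho(a^-1) = [[2, -1], [3, -1]]  ->  [[56, -23], [-129, 53]]
... * rho(a^-1) = [[2, -1], [3, -1]]  ->  [[43, -33], [-99, 76]]
tr = 43 + 76 = 119

119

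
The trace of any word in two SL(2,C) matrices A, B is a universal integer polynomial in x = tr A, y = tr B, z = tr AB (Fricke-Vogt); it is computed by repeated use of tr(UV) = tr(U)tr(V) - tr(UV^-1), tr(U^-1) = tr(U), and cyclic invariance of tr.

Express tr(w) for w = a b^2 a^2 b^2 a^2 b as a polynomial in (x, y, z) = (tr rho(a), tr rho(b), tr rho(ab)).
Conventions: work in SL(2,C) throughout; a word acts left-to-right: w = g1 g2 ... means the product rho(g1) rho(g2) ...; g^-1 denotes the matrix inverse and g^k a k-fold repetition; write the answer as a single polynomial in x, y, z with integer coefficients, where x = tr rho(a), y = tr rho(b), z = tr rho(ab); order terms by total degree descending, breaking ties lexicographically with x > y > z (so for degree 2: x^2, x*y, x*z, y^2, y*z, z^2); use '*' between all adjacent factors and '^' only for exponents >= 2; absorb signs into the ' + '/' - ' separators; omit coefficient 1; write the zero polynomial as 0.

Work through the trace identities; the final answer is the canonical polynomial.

so tr(a b a b) = tr(b a) tr(b a) - tr(1)   [split at repeated b] = z^2 - 2
tr(a b a b a b) = tr(a b a b) tr(a b) - tr(b a)   [split at repeated a] = z^3 - 3*z
tr(b a b) = tr(b) tr(a b) - tr(a) = y*z - x
tr(a b a b a) = tr(a) tr(b a b a) - tr(b a b) = x*z^2 - y*z - x
so tr(b a b a b^2 a) = tr(b) tr(a b a b a b) - tr(a b a b a) = y*z^3 - x*z^2 - 2*y*z + x
reduce: tr(a b a) = tr(a) tr(b a) - tr(b) = x*z - y
reduce: tr(a b a b^2) = tr(b) tr(a b a b) - tr(a b a) = y*z^2 - x*z - y
so tr(b a b a b^2) = tr(b) tr(a b a b^2) - tr(a b a b) = y^2*z^2 - x*y*z - y^2 - z^2 + 2
so tr(b a b^2 a^2 b a) = tr(a) tr(b a b a b^2 a) - tr(b a b a b^2) = x*y*z^3 - x^2*z^2 - y^2*z^2 - x*y*z + x^2 + y^2 + z^2 - 2
tr(a b a^2) = tr(a) tr(b a^2) - tr(b a) = x^2*z - x*y - z
so tr(a^2 b^2 a b) = tr(b) tr(a b a^2 b) - tr(a b a^2) = x*y*z^2 - x^2*z - y^2*z + z
reduce: tr(a^2) = tr(a) tr(a) - tr(1) = x^2 - 2
so tr(a^3) = tr(a) tr(a^2) - tr(a) = x^3 - 3*x
so tr(a^2 b^2 a) = tr(b) tr(a^3 b) - tr(a^3) = x^2*y*z - x^3 - x*y^2 - y*z + 3*x
tr(b a b^2 a^2 b) = tr(b) tr(a^2 b^2 a b) - tr(a^2 b^2 a) = x*y^2*z^2 - 2*x^2*y*z - y^3*z + x^3 + x*y^2 + 2*y*z - 3*x
so tr(a^2 b a b^2 a^2 b) = tr(a) tr(b a b^2 a^2 b a) - tr(b a b^2 a^2 b) = x^2*y*z^3 - x^3*z^2 - 2*x*y^2*z^2 + x^2*y*z + y^3*z + x*z^2 - 2*y*z + x
reduce: tr(b a b^2 a^2) = tr(b) tr(a^2 b a b) - tr(a^2 b a) = x*y*z^2 - x^2*z - y^2*z + z
reduce: tr(a b a b^2 a^2) = tr(a) tr(b a b^2 a^2) - tr(b a b^2 a) = x^2*y*z^2 - x^3*z - x*y^2*z - y*z^2 + 2*x*z + y
tr(a^2 b a b^2 a^2) = tr(a) tr(a b a b^2 a^2) - tr(a b a b^2 a) = x^3*y*z^2 - x^4*z - x^2*y^2*z - 2*x*y*z^2 + 3*x^2*z + y^2*z + x*y - z
reduce: tr(a b^2 a^2 b^2 a^2 b) = tr(b) tr(a^2 b a b^2 a^2 b) - tr(a^2 b a b^2 a^2) = x^2*y^2*z^3 - 2*x^3*y*z^2 - 2*x*y^3*z^2 + x^4*z + 2*x^2*y^2*z + y^4*z + 3*x*y*z^2 - 3*x^2*z - 3*y^2*z + z

x^2*y^2*z^3 - 2*x^3*y*z^2 - 2*x*y^3*z^2 + x^4*z + 2*x^2*y^2*z + y^4*z + 3*x*y*z^2 - 3*x^2*z - 3*y^2*z + z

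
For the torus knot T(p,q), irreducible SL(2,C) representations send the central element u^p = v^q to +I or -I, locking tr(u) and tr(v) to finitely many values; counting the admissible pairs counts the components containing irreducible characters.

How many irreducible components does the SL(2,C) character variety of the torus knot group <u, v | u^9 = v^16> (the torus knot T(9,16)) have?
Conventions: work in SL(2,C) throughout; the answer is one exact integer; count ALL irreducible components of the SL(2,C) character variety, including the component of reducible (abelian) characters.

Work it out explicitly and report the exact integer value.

Gamma = < u, v | u^9 = v^16 > (torus knot T(9,16)); the central element u^9 = v^16 acts as +I or -I in any irreducible SL(2,C) representation.
On an irreducible component, tr(u) is locked at 2*cos(pi*alpha/9) for some alpha in 1..8, and tr(v) at 2*cos(pi*beta/16) for some beta in 1..15.
The two central values (-1)^alpha I and (-1)^beta I must be the same matrix, so alpha and beta share a parity.
count pairs: odd alpha (4 choices) x odd beta (8), plus even alpha (4) x even beta (7): 4*8 + 4*7 = 60.
Total: 60 irreducible-character components + 1 reducible (abelian) component = 61.

61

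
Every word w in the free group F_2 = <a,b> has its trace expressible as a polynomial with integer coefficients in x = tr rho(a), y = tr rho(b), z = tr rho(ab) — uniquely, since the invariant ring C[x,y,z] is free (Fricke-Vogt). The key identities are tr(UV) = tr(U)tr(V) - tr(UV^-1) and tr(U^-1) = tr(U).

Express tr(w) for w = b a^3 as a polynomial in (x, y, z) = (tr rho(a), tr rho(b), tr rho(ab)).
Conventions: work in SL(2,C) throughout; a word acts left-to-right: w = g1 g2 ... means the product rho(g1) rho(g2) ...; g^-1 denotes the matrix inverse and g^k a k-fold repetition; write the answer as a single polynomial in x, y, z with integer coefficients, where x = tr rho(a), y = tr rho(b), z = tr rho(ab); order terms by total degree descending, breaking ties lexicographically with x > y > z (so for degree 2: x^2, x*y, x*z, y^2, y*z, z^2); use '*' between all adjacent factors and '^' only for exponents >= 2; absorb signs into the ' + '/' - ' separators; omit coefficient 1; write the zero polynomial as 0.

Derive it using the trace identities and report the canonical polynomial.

trace(a b a) = trace(a) * trace(b a) - trace(b) = x*z - y
next, trace(b a^3) = trace(a) * trace(a b a) - trace(a b) = x^2*z - x*y - z

x^2*z - x*y - z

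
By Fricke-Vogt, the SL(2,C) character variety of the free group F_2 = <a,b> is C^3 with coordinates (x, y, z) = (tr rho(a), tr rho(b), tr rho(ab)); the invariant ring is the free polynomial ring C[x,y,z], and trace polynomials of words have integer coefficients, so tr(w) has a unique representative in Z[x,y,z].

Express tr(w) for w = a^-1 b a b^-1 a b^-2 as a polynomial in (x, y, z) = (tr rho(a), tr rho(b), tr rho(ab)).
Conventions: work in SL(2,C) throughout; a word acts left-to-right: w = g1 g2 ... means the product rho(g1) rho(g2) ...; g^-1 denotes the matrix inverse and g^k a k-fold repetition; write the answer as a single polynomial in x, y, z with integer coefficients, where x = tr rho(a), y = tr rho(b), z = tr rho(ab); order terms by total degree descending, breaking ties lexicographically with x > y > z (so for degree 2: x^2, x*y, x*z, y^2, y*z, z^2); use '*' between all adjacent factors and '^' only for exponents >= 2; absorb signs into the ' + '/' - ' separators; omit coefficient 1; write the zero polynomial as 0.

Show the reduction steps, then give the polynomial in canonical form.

-x^2*y^3*z + x^3*y^2 + x*y^4 + 2*x*y^2*z^2 - x^2*y*z - y^3*z - y*z^3 - 3*x*y^2 + 3*y*z - x

trace(a^2) = trace(a) * trace(a) - trace(1)   [square of a] = x^2 - 2
trace(a^2 b) = trace(a) * trace(b a) - trace(b)   [square of a] = x*z - y
trace(a^2 b^-1) = trace(a^2) * trace(b) - trace(a^2 b)   [inverse elimination on b] = x^2*y - x*z - y
trace(a b a^2) = trace(a) * trace(b a^2) - trace(b a)   [square of a] = x^2*z - x*y - z
trace(b a b a) = trace(b a) * trace(b a) - trace(1)   [split at a repeated b] = z^2 - 2
trace(b a b) = trace(b) * trace(a b) - trace(a)   [square of b] = y*z - x
trace(a b a^2 b) = trace(a) * trace(b a b a) - trace(b a b)   [square of a] = x*z^2 - y*z - x
trace(a b a^2 b^-1) = trace(a b a^2) * trace(b) - trace(a b a^2 b)   [inverse elimination on b] = x^2*y*z - x*y^2 - x*z^2 + x
trace(b a^2 b^-2 a) = trace(a b a^2 b^-1) * trace(b) - trace(a b a^2)   [inverse elimination on b] = x^2*y^2*z - x*y^3 - x*y*z^2 - x^2*z + 2*x*y + z
trace(a b^-2 a^-1 b a) = trace(b a^2 b^-2) * trace(a) - trace(b a^2 b^-2 a)   [inverse elimination on a] = -x^2*y^2*z + x^3*y + x*y^3 + x*y*z^2 - 3*x*y - z
trace(a b a b^-1) = trace(a b a) * trace(b) - trace(a b a b)   [inverse elimination on b] = x*y*z - y^2 - z^2 + 2
trace(a b a b a b) = trace(a b a b) * trace(a b) - trace(b a)   [split at a repeated a] = z^3 - 3*z
trace(a b a b a b^-1) = trace(a b a b a) * trace(b) - trace(a b a b a b)   [inverse elimination on b] = x*y*z^2 - y^2*z - z^3 - x*y + 3*z
trace(b a b a b^-2 a) = trace(a b a b a b^-1) * trace(b) - trace(a b a b a)   [inverse elimination on b] = x*y^2*z^2 - y^3*z - y*z^3 - x*y^2 - x*z^2 + 4*y*z + x
trace(a b^-2 a^-1 b a b) = trace(b a b a b^-2) * trace(a) - trace(b a b a b^-2 a)   [inverse elimination on a] = -x*y^2*z^2 + x^2*y*z + y^3*z + y*z^3 - 4*y*z + x
trace(a^-1 b a b^-1 a b^-2) = trace(a b^-2 a^-1 b a) * trace(b) - trace(a b^-2 a^-1 b a b)   [inverse elimination on b] = -x^2*y^3*z + x^3*y^2 + x*y^4 + 2*x*y^2*z^2 - x^2*y*z - y^3*z - y*z^3 - 3*x*y^2 + 3*y*z - x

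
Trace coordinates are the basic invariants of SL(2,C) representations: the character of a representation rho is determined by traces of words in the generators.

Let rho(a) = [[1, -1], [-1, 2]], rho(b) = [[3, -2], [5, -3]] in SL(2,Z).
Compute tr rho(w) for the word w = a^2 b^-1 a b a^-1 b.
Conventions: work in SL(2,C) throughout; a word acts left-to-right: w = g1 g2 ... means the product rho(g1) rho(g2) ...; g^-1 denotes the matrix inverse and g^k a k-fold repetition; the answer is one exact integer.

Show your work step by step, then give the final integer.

rho(a) = [[1, -1], [-1, 2]]
... * rho(a) = [[1, -1], [-1, 2]]  ->  [[2, -3], [-3, 5]]
... * rho(b^-1) = [[-3, 2], [-5, 3]]  ->  [[9, -5], [-16, 9]]
... * rho(a) = [[1, -1], [-1, 2]]  ->  [[14, -19], [-25, 34]]
... * rho(b) = [[3, -2], [5, -3]]  ->  [[-53, 29], [95, -52]]
... * rho(a^-1) = [[2, 1], [1, 1]]  ->  [[-77, -24], [138, 43]]
... * rho(b) = [[3, -2], [5, -3]]  ->  [[-351, 226], [629, -405]]
tr = -351 + -405 = -756

-756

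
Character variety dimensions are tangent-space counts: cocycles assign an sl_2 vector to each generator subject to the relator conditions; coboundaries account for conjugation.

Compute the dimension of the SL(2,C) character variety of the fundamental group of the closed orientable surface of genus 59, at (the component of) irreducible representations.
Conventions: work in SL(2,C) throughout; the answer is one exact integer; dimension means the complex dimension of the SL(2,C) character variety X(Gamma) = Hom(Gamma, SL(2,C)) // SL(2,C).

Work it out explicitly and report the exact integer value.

Gamma = pi_1(Sigma_59) = < a_1, b_1, ..., a_59, b_59 | prod [a_i, b_i] > has 2g = 118 generators and 1 relator.
A cocycle assigns one sl_2 vector per generator subject to the relator condition d_2(z) = 0: dim of the unconstrained space is 3*2g = 354.
H^2 = coker(d_2) is dual to H^0 = 0 at irreducible rho (Poincare duality), so d_2 is onto: dim Z^1 = 351.
Coboundaries contribute dim B^1 = 3 (injective at irreducible rho).
Hence dim X = 351 - 3 = 348.

348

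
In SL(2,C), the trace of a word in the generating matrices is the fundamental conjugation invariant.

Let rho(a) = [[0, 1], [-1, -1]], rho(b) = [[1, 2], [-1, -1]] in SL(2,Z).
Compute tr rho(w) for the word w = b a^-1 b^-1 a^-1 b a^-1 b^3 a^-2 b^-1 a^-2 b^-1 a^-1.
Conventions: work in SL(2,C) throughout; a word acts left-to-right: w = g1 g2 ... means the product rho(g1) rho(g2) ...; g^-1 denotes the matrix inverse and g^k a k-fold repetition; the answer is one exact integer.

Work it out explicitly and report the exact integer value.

10

rho(b) = [[1, 2], [-1, -1]]
... * rho(a^-1) = [[-1, -1], [1, 0]]  ->  [[1, -1], [0, 1]]
... * rho(b^-1) = [[-1, -2], [1, 1]]  ->  [[-2, -3], [1, 1]]
... * rho(a^-1) = [[-1, -1], [1, 0]]  ->  [[-1, 2], [0, -1]]
... * rho(b) = [[1, 2], [-1, -1]]  ->  [[-3, -4], [1, 1]]
... * rho(a^-1) = [[-1, -1], [1, 0]]  ->  [[-1, 3], [0, -1]]
... * rho(b) = [[1, 2], [-1, -1]]  ->  [[-4, -5], [1, 1]]
... * rho(b) = [[1, 2], [-1, -1]]  ->  [[1, -3], [0, 1]]
... * rho(b) = [[1, 2], [-1, -1]]  ->  [[4, 5], [-1, -1]]
... * rho(a^-1) = [[-1, -1], [1, 0]]  ->  [[1, -4], [0, 1]]
... * rho(a^-1) = [[-1, -1], [1, 0]]  ->  [[-5, -1], [1, 0]]
... * rho(b^-1) = [[-1, -2], [1, 1]]  ->  [[4, 9], [-1, -2]]
... * rho(a^-1) = [[-1, -1], [1, 0]]  ->  [[5, -4], [-1, 1]]
... * rho(a^-1) = [[-1, -1], [1, 0]]  ->  [[-9, -5], [2, 1]]
... * rho(b^-1) = [[-1, -2], [1, 1]]  ->  [[4, 13], [-1, -3]]
... * rho(a^-1) = [[-1, -1], [1, 0]]  ->  [[9, -4], [-2, 1]]
tr = 9 + 1 = 10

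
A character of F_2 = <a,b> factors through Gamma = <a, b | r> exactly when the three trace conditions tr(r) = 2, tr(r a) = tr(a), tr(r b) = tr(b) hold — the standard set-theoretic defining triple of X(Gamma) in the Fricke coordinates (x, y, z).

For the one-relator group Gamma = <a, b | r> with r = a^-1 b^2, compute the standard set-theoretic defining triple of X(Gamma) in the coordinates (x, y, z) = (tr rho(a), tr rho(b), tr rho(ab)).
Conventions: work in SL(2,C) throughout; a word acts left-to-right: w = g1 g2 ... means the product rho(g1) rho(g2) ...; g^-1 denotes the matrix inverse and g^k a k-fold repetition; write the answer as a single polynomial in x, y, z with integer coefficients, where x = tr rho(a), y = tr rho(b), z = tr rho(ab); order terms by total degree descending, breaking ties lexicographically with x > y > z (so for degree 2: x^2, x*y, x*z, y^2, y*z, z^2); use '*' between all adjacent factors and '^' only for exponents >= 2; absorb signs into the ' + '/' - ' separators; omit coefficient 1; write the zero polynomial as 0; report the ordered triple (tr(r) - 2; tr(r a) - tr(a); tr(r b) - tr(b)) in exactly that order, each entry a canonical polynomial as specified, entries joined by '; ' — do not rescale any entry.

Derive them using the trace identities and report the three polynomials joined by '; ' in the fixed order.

x*y^2 - y*z - x - 2; y^2 - x - 2; x*y^3 - y^2*z - 2*x*y - y + z

and trace(b^2) = trace(b)*trace(b) - trace(1) = y^2 - 2
next, trace(b^2 a) = trace(b)*trace(a b) - trace(a) = y*z - x
next, trace(a^-1 b^2) = trace(b^2)*trace(a) - trace(b^2 a) = x*y^2 - y*z - x
next, trace(b^3) = trace(b)*trace(b^2) - trace(b) = y^3 - 3*y
trace(b^3 a) = trace(b)*trace(b a b) - trace(b a) = y^2*z - x*y - z
trace(a^-1 b^3) = trace(b^3)*trace(a) - trace(b^3 a) = x*y^3 - y^2*z - 2*x*y + z
assemble the triple (trace(r) - 2; trace(r a) - x; trace(r b) - y)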